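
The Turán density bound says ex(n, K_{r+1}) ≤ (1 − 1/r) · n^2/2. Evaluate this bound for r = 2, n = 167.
Turán density bound = (1/2) · 167^2/2 = 27889/4 ≈ 6972.25

Turán's theorem: ex(n, K_{r+1}) is achieved by the complete r-partite Turán graph T(n, r) with parts as balanced as possible, and is at most (1 − 1/r) · n^2/2. For r = 2, n = 167: the density bound is (1/2) · 27889/2 = 27889/4 ≈ 6972.25. The integer-valued extremum is e(T(167, 2)) = 6972, which is strictly less than the density bound 27889/4 since 2 ∤ 167 (the parts of T(167, 2) cannot all be equal).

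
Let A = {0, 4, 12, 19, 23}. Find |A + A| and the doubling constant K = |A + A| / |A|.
K = |A + A| / |A| = 14/5

Enumerate A + A = {a + b : a, b ∈ A}. With |A| = 5, there are |A|^2 = 25 ordered sum pairs; collecting distinct values, A + A = {0, 4, 8, 12, 16, 19, 23, 24, 27, 31, 35, 38, 42, 46}, so |A + A| = 14. Thus K = 14/5. For comparison, the minimum possible |A + A| over all 5-element sets is 2·5 − 1 = 9 (so min K = 9/5), attained only by arithmetic progressions.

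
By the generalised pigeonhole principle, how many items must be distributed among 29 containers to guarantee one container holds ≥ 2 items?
n = (2 − 1)·29 + 1 = 30

By the generalised pigeonhole principle, to guarantee some box contains ≥ r objects we need more than (r − 1) · k objects total. Threshold: n = (r − 1) · k + 1. With r = 2 and k = 29: n = 1 · 29 + 1 = 29 + 1 = 30. For n = 29 = 1 · 29, we can put exactly 1 objects in every box, avoiding 2 in any single one — so 30 is tight.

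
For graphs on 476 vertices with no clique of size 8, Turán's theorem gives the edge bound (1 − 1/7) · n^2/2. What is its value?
Turán density bound = (6/7) · 476^2/2 = 97104

Turán's theorem: ex(n, K_{r+1}) is achieved by the complete r-partite Turán graph T(n, r) with parts as balanced as possible, and is at most (1 − 1/r) · n^2/2. For r = 7, n = 476: the density bound is (6/7) · 226576/2 = 97104. Since 7 ∣ 476, the Turán graph T(476, 7) has parts of equal size 68, and its edge count e(T(476, 7)) = 97104 attains the density bound exactly.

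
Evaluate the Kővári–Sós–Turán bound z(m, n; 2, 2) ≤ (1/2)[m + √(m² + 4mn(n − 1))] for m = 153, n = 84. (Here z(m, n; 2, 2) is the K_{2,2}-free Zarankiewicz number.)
z(153, 84; 2, 2) ≤ (1/2)[153 + √(153² + 4·153·84·83)] = (1/2)[153 + √4290273] = 1112.1487

Kővári–Sós–Turán: let r_1, ..., r_153 be the row sums and z = Σ r_i the total number of 1s. Each pair of columns can share at most one row with both entries 1 (else a 2×2 all-ones block appears), so Σ_i C(r_i, 2) ≤ C(84, 2) = 3486. By convexity Σ_i C(r_i, 2) ≥ 153·C(z/153, 2) = z(z − 153)/(2·153), giving z² − 153z − 153·84·83 ≤ 0 and hence z ≤ (1/2)[153 + √(23409 + 4·1066716)] = (1/2)[153 + √4290273] ≈ (1/2)(153 + 2071.2974) = 1112.1487.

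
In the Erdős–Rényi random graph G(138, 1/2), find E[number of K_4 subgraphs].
E[# K_4] = C(138, 4) · (1/2)^C(4, 2) = 14463090 / 2^6 = 7231545/32 = 225985.78125

For each 4-subset S of vertices (there are C(138, 4) = 14463090 such S), let X_S = 1 if S induces a K_4 (all C(4, 2) = 6 edges present). Then P(X_S = 1) = (1/2)^6 = 1/64. By linearity of expectation, E[# K_4] = C(138, 4) · (1/2)^6 = 14463090 / 64 = 7231545/32 = 225985.78125.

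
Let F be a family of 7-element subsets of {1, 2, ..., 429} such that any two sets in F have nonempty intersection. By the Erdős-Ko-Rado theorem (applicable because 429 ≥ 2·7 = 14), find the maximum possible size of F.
max |F| = C(428, 6) = 8242214273580

The Erdős-Ko-Rado theorem states: for n ≥ 2k, an intersecting family of k-subsets of an n-element set has size at most C(n − 1, k − 1), with equality for 'star' families {A ⊆ [n] : |A| = k, i ∈ A} (fix an element i). For n = 429, k = 7: C(428, 6) = 8242214273580.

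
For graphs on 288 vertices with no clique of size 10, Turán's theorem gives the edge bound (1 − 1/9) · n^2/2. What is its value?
Turán density bound = (8/9) · 288^2/2 = 36864

Turán's theorem: ex(n, K_{r+1}) is achieved by the complete r-partite Turán graph T(n, r) with parts as balanced as possible, and is at most (1 − 1/r) · n^2/2. For r = 9, n = 288: the density bound is (8/9) · 82944/2 = 36864. Since 9 ∣ 288, the Turán graph T(288, 9) has parts of equal size 32, and its edge count e(T(288, 9)) = 36864 attains the density bound exactly.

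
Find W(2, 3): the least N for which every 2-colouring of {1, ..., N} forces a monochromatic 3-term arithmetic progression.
W(2, 3) = 9

Lower bound: the 2-colouring RRBBRRBB of {1, ..., 8} (R at positions {1, 2, 5, 6}, B at {3, 4, 7, 8}) contains no monochromatic 3-term AP, so W(2, 3) > 8. Upper bound: a case analysis on any 2-colouring of {1, ..., 9} forces such an AP. Hence W(2, 3) = 9.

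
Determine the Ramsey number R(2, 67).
R(2, 67) = 67

R(2, k) = k for all k ≥ 2: in a 2-colouring of K_k, either some edge is red (a red K_2) or all edges are blue (a blue K_k). And K_{66} coloured all-blue has no blue K_67, so R(2, 67) > 66. Hence R(2, 67) = 67.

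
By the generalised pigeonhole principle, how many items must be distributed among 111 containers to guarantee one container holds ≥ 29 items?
n = (29 − 1)·111 + 1 = 3109

By the generalised pigeonhole principle, to guarantee some box contains ≥ r objects we need more than (r − 1) · k objects total. Threshold: n = (r − 1) · k + 1. With r = 29 and k = 111: n = 28 · 111 + 1 = 3108 + 1 = 3109. For n = 3108 = 28 · 111, we can put exactly 28 objects in every box, avoiding 29 in any single one — so 3109 is tight.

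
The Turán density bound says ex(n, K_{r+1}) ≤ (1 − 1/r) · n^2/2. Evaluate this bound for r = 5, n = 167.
Turán density bound = (4/5) · 167^2/2 = 55778/5 ≈ 11155.6

Turán's theorem: ex(n, K_{r+1}) is achieved by the complete r-partite Turán graph T(n, r) with parts as balanced as possible, and is at most (1 − 1/r) · n^2/2. For r = 5, n = 167: the density bound is (4/5) · 27889/2 = 55778/5 ≈ 11155.6. The integer-valued extremum is e(T(167, 5)) = 11155, which is strictly less than the density bound 55778/5 since 5 ∤ 167 (the parts of T(167, 5) cannot all be equal).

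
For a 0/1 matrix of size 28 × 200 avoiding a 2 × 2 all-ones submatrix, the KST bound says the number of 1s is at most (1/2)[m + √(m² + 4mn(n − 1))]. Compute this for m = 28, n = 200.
z(28, 200; 2, 2) ≤ (1/2)[28 + √(28² + 4·28·200·199)] = (1/2)[28 + √4458384] = 1069.7443

Kővári–Sós–Turán: let r_1, ..., r_28 be the row sums and z = Σ r_i the total number of 1s. Each pair of columns can share at most one row with both entries 1 (else a 2×2 all-ones block appears), so Σ_i C(r_i, 2) ≤ C(200, 2) = 19900. By convexity Σ_i C(r_i, 2) ≥ 28·C(z/28, 2) = z(z − 28)/(2·28), giving z² − 28z − 28·200·199 ≤ 0 and hence z ≤ (1/2)[28 + √(784 + 4·1114400)] = (1/2)[28 + √4458384] ≈ (1/2)(28 + 2111.4886) = 1069.7443.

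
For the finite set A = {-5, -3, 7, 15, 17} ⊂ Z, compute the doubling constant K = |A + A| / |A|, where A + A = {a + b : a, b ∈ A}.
K = |A + A| / |A| = 13/5

Enumerate A + A = {a + b : a, b ∈ A}. With |A| = 5, there are |A|^2 = 25 ordered sum pairs; collecting distinct values, A + A = {-10, -8, -6, 2, 4, 10, 12, 14, 22, 24, 30, 32, 34}, so |A + A| = 13. Thus K = 13/5. For comparison, the minimum possible |A + A| over all 5-element sets is 2·5 − 1 = 9 (so min K = 9/5), attained only by arithmetic progressions.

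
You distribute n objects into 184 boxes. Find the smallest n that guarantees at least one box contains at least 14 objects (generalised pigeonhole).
n = (14 − 1)·184 + 1 = 2393

By the generalised pigeonhole principle, to guarantee some box contains ≥ r objects we need more than (r − 1) · k objects total. Threshold: n = (r − 1) · k + 1. With r = 14 and k = 184: n = 13 · 184 + 1 = 2392 + 1 = 2393. For n = 2392 = 13 · 184, we can put exactly 13 objects in every box, avoiding 14 in any single one — so 2393 is tight.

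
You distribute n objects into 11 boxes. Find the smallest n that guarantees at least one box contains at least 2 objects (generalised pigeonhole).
n = (2 − 1)·11 + 1 = 12

By the generalised pigeonhole principle, to guarantee some box contains ≥ r objects we need more than (r − 1) · k objects total. Threshold: n = (r − 1) · k + 1. With r = 2 and k = 11: n = 1 · 11 + 1 = 11 + 1 = 12. For n = 11 = 1 · 11, we can put exactly 1 objects in every box, avoiding 2 in any single one — so 12 is tight.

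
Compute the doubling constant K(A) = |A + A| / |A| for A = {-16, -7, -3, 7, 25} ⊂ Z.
K = |A + A| / |A| = 15/5 = 3

Enumerate A + A = {a + b : a, b ∈ A}. With |A| = 5, there are |A|^2 = 25 ordered sum pairs; collecting distinct values, A + A = {-32, -23, -19, -14, -10, -9, -6, 0, 4, 9, 14, 18, 22, 32, 50}, so |A + A| = 15. Thus K = 15/5 = 3. For comparison, the minimum possible |A + A| over all 5-element sets is 2·5 − 1 = 9 (so min K = 9/5), attained only by arithmetic progressions.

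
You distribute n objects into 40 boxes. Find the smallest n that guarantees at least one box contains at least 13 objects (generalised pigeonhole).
n = (13 − 1)·40 + 1 = 481

By the generalised pigeonhole principle, to guarantee some box contains ≥ r objects we need more than (r − 1) · k objects total. Threshold: n = (r − 1) · k + 1. With r = 13 and k = 40: n = 12 · 40 + 1 = 480 + 1 = 481. For n = 480 = 12 · 40, we can put exactly 12 objects in every box, avoiding 13 in any single one — so 481 is tight.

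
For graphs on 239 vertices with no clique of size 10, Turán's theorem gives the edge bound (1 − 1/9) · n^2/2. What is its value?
Turán density bound = (8/9) · 239^2/2 = 228484/9 ≈ 25387.1111

Turán's theorem: ex(n, K_{r+1}) is achieved by the complete r-partite Turán graph T(n, r) with parts as balanced as possible, and is at most (1 − 1/r) · n^2/2. For r = 9, n = 239: the density bound is (8/9) · 57121/2 = 228484/9 ≈ 25387.1111. The integer-valued extremum is e(T(239, 9)) = 25386, which is strictly less than the density bound 228484/9 since 9 ∤ 239 (the parts of T(239, 9) cannot all be equal).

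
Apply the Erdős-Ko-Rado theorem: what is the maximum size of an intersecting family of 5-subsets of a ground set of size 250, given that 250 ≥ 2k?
max |F| = C(249, 4) = 156340626

Erdős-Ko-Rado (1961): when n ≥ 2k, max |F| = C(n−1, k−1). The bound is attained by the star {A : i ∈ A} for any fixed i ∈ [n]. Here C(250−1, 5−1) = C(249, 4) = 156340626.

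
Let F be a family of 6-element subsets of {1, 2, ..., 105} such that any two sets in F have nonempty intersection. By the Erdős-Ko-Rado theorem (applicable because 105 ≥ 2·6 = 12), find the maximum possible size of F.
max |F| = C(104, 5) = 91962520

The Erdős-Ko-Rado theorem states: for n ≥ 2k, an intersecting family of k-subsets of an n-element set has size at most C(n − 1, k − 1), with equality for 'star' families {A ⊆ [n] : |A| = k, i ∈ A} (fix an element i). For n = 105, k = 6: C(104, 5) = 91962520.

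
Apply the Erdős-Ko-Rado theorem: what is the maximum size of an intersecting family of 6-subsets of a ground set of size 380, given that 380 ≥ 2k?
max |F| = C(379, 5) = 63461484450

Erdős-Ko-Rado (1961): when n ≥ 2k, max |F| = C(n−1, k−1). The bound is attained by the star {A : i ∈ A} for any fixed i ∈ [n]. Here C(380−1, 6−1) = C(379, 5) = 63461484450.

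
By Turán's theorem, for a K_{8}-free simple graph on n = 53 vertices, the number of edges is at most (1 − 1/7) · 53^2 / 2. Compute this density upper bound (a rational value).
Turán density bound = (6/7) · 53^2/2 = 8427/7 ≈ 1203.8571

Turán's theorem: ex(n, K_{r+1}) is achieved by the complete r-partite Turán graph T(n, r) with parts as balanced as possible, and is at most (1 − 1/r) · n^2/2. For r = 7, n = 53: the density bound is (6/7) · 2809/2 = 8427/7 ≈ 1203.8571. The integer-valued extremum is e(T(53, 7)) = 1203, which is strictly less than the density bound 8427/7 since 7 ∤ 53 (the parts of T(53, 7) cannot all be equal).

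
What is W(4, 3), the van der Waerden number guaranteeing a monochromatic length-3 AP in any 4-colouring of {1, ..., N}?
W(4, 3) = 76

This is a classical value, W(4, 3) = 76, established by combining an explicit 4-colouring of {1, ..., 75} with no monochromatic 3-AP (giving the lower bound W(4, 3) > 75) and a finite case analysis / exhaustive computer search showing every 4-colouring of {1, ..., 76} has such an AP.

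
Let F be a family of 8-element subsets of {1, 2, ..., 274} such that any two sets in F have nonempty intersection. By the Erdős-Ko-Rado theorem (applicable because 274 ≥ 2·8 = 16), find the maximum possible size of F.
max |F| = C(273, 7) = 20750683437432

The Erdős-Ko-Rado theorem states: for n ≥ 2k, an intersecting family of k-subsets of an n-element set has size at most C(n − 1, k − 1), with equality for 'star' families {A ⊆ [n] : |A| = k, i ∈ A} (fix an element i). For n = 274, k = 8: C(273, 7) = 20750683437432.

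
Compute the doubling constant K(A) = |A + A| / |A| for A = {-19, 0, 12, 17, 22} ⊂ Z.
K = |A + A| / |A| = 14/5

Enumerate A + A = {a + b : a, b ∈ A}. With |A| = 5, there are |A|^2 = 25 ordered sum pairs; collecting distinct values, A + A = {-38, -19, -7, -2, 0, 3, 12, 17, 22, 24, 29, 34, 39, 44}, so |A + A| = 14. Thus K = 14/5. For comparison, the minimum possible |A + A| over all 5-element sets is 2·5 − 1 = 9 (so min K = 9/5), attained only by arithmetic progressions.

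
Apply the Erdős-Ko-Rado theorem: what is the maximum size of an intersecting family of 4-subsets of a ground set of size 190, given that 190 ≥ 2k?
max |F| = C(189, 3) = 1107414

Erdős-Ko-Rado (1961): when n ≥ 2k, max |F| = C(n−1, k−1). The bound is attained by the star {A : i ∈ A} for any fixed i ∈ [n]. Here C(190−1, 4−1) = C(189, 3) = 1107414.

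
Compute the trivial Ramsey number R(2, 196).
R(2, 196) = 196

R(2, k) = k for all k ≥ 2: in a 2-colouring of K_k, either some edge is red (a red K_2) or all edges are blue (a blue K_k). And K_{195} coloured all-blue has no blue K_196, so R(2, 196) > 195. Hence R(2, 196) = 196.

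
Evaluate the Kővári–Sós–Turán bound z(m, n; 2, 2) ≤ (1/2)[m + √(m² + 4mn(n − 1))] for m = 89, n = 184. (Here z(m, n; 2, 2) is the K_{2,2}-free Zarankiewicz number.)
z(89, 184; 2, 2) ≤ (1/2)[89 + √(89² + 4·89·184·183)] = (1/2)[89 + √11995153] = 1776.201

Kővári–Sós–Turán: let r_1, ..., r_89 be the row sums and z = Σ r_i the total number of 1s. Each pair of columns can share at most one row with both entries 1 (else a 2×2 all-ones block appears), so Σ_i C(r_i, 2) ≤ C(184, 2) = 16836. By convexity Σ_i C(r_i, 2) ≥ 89·C(z/89, 2) = z(z − 89)/(2·89), giving z² − 89z − 89·184·183 ≤ 0 and hence z ≤ (1/2)[89 + √(7921 + 4·2996808)] = (1/2)[89 + √11995153] ≈ (1/2)(89 + 3463.4019) = 1776.201.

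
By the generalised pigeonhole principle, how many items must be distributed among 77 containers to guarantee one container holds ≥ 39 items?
n = (39 − 1)·77 + 1 = 2927

By the generalised pigeonhole principle, to guarantee some box contains ≥ r objects we need more than (r − 1) · k objects total. Threshold: n = (r − 1) · k + 1. With r = 39 and k = 77: n = 38 · 77 + 1 = 2926 + 1 = 2927. For n = 2926 = 38 · 77, we can put exactly 38 objects in every box, avoiding 39 in any single one — so 2927 is tight.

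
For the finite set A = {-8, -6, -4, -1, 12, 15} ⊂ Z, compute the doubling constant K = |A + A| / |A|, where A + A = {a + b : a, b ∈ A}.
K = |A + A| / |A| = 19/6

Enumerate A + A = {a + b : a, b ∈ A}. With |A| = 6, there are |A|^2 = 36 ordered sum pairs; collecting distinct values, A + A = {-16, -14, -12, -10, -9, -8, -7, -5, -2, 4, 6, 7, 8, 9, 11, 14, 24, 27, 30}, so |A + A| = 19. Thus K = 19/6. For comparison, the minimum possible |A + A| over all 6-element sets is 2·6 − 1 = 11 (so min K = 11/6), attained only by arithmetic progressions.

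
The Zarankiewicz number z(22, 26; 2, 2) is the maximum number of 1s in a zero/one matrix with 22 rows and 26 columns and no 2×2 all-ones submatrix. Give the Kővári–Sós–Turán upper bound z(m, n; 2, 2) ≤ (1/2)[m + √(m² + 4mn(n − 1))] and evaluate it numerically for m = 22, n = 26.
z(22, 26; 2, 2) ≤ (1/2)[22 + √(22² + 4·22·26·25)] = (1/2)[22 + √57684] = 131.0875

Kővári–Sós–Turán: let r_1, ..., r_22 be the row sums and z = Σ r_i the total number of 1s. Each pair of columns can share at most one row with both entries 1 (else a 2×2 all-ones block appears), so Σ_i C(r_i, 2) ≤ C(26, 2) = 325. By convexity Σ_i C(r_i, 2) ≥ 22·C(z/22, 2) = z(z − 22)/(2·22), giving z² − 22z − 22·26·25 ≤ 0 and hence z ≤ (1/2)[22 + √(484 + 4·14300)] = (1/2)[22 + √57684] ≈ (1/2)(22 + 240.1749) = 131.0875.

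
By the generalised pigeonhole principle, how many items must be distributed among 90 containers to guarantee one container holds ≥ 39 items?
n = (39 − 1)·90 + 1 = 3421

By the generalised pigeonhole principle, to guarantee some box contains ≥ r objects we need more than (r − 1) · k objects total. Threshold: n = (r − 1) · k + 1. With r = 39 and k = 90: n = 38 · 90 + 1 = 3420 + 1 = 3421. For n = 3420 = 38 · 90, we can put exactly 38 objects in every box, avoiding 39 in any single one — so 3421 is tight.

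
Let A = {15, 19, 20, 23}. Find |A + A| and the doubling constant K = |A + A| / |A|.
K = |A + A| / |A| = 9/4

Enumerate A + A = {a + b : a, b ∈ A}. With |A| = 4, there are |A|^2 = 16 ordered sum pairs; collecting distinct values, A + A = {30, 34, 35, 38, 39, 40, 42, 43, 46}, so |A + A| = 9. Thus K = 9/4. For comparison, the minimum possible |A + A| over all 4-element sets is 2·4 − 1 = 7 (so min K = 7/4), attained only by arithmetic progressions.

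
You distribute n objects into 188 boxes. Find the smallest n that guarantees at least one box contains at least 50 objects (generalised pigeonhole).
n = (50 − 1)·188 + 1 = 9213

By the generalised pigeonhole principle, to guarantee some box contains ≥ r objects we need more than (r − 1) · k objects total. Threshold: n = (r − 1) · k + 1. With r = 50 and k = 188: n = 49 · 188 + 1 = 9212 + 1 = 9213. For n = 9212 = 49 · 188, we can put exactly 49 objects in every box, avoiding 50 in any single one — so 9213 is tight.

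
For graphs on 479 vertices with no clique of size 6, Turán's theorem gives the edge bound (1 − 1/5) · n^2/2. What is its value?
Turán density bound = (4/5) · 479^2/2 = 458882/5 ≈ 91776.4

Turán's theorem: ex(n, K_{r+1}) is achieved by the complete r-partite Turán graph T(n, r) with parts as balanced as possible, and is at most (1 − 1/r) · n^2/2. For r = 5, n = 479: the density bound is (4/5) · 229441/2 = 458882/5 ≈ 91776.4. The integer-valued extremum is e(T(479, 5)) = 91776, which is strictly less than the density bound 458882/5 since 5 ∤ 479 (the parts of T(479, 5) cannot all be equal).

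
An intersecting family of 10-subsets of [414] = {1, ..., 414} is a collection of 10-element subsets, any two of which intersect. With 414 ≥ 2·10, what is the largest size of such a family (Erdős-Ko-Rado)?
max |F| = C(413, 9) = 882406808776026765

Erdős-Ko-Rado (1961): when n ≥ 2k, max |F| = C(n−1, k−1). The bound is attained by the star {A : i ∈ A} for any fixed i ∈ [n]. Here C(414−1, 10−1) = C(413, 9) = 882406808776026765.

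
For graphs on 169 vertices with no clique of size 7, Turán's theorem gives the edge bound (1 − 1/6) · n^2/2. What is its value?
Turán density bound = (5/6) · 169^2/2 = 142805/12 ≈ 11900.4167

Turán's theorem: ex(n, K_{r+1}) is achieved by the complete r-partite Turán graph T(n, r) with parts as balanced as possible, and is at most (1 − 1/r) · n^2/2. For r = 6, n = 169: the density bound is (5/6) · 28561/2 = 142805/12 ≈ 11900.4167. The integer-valued extremum is e(T(169, 6)) = 11900, which is strictly less than the density bound 142805/12 since 6 ∤ 169 (the parts of T(169, 6) cannot all be equal).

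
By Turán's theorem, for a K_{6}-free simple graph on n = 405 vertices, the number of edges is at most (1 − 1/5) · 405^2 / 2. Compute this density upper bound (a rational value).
Turán density bound = (4/5) · 405^2/2 = 65610

Turán's theorem: ex(n, K_{r+1}) is achieved by the complete r-partite Turán graph T(n, r) with parts as balanced as possible, and is at most (1 − 1/r) · n^2/2. For r = 5, n = 405: the density bound is (4/5) · 164025/2 = 65610. Since 5 ∣ 405, the Turán graph T(405, 5) has parts of equal size 81, and its edge count e(T(405, 5)) = 65610 attains the density bound exactly.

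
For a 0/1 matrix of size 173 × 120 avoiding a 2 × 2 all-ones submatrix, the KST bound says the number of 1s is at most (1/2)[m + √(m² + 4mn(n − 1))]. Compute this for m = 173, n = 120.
z(173, 120; 2, 2) ≤ (1/2)[173 + √(173² + 4·173·120·119)] = (1/2)[173 + √9911689] = 1660.6418

Kővári–Sós–Turán: let r_1, ..., r_173 be the row sums and z = Σ r_i the total number of 1s. Each pair of columns can share at most one row with both entries 1 (else a 2×2 all-ones block appears), so Σ_i C(r_i, 2) ≤ C(120, 2) = 7140. By convexity Σ_i C(r_i, 2) ≥ 173·C(z/173, 2) = z(z − 173)/(2·173), giving z² − 173z − 173·120·119 ≤ 0 and hence z ≤ (1/2)[173 + √(29929 + 4·2470440)] = (1/2)[173 + √9911689] ≈ (1/2)(173 + 3148.2835) = 1660.6418.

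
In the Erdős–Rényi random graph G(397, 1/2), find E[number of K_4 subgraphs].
E[# K_4] = C(397, 4) · (1/2)^C(4, 2) = 1019454315 / 2^6 = 15928973.671875

For each 4-subset S of vertices (there are C(397, 4) = 1019454315 such S), let X_S = 1 if S induces a K_4 (all C(4, 2) = 6 edges present). Then P(X_S = 1) = (1/2)^6 = 1/64. By linearity of expectation, E[# K_4] = C(397, 4) · (1/2)^6 = 1019454315 / 64 = 15928973.671875.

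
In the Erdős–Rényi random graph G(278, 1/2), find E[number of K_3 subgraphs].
E[# K_3] = C(278, 3) · (1/2)^C(3, 2) = 3542276 / 2^3 = 885569/2 = 442784.5

For each 3-subset S of vertices (there are C(278, 3) = 3542276 such S), let X_S = 1 if S induces a K_3 (all C(3, 2) = 3 edges present). Then P(X_S = 1) = (1/2)^3 = 1/8. By linearity of expectation, E[# K_3] = C(278, 3) · (1/2)^3 = 3542276 / 8 = 885569/2 = 442784.5.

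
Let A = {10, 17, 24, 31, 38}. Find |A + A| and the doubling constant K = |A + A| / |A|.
K = |A + A| / |A| = 9/5

Enumerate A + A = {a + b : a, b ∈ A}. With |A| = 5, there are |A|^2 = 25 ordered sum pairs; collecting distinct values, A + A = {20, 27, 34, 41, 48, 55, 62, 69, 76}, so |A + A| = 9. Thus K = 9/5. Here |A + A| = 2|A| − 1 = 9, the minimum possible — so K = 9/5 is minimal, which holds iff A is an arithmetic progression.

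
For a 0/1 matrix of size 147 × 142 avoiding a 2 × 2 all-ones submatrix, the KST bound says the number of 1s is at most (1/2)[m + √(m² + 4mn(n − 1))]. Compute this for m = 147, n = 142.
z(147, 142; 2, 2) ≤ (1/2)[147 + √(147² + 4·147·142·141)] = (1/2)[147 + √11794545] = 1790.6594

Kővári–Sós–Turán: let r_1, ..., r_147 be the row sums and z = Σ r_i the total number of 1s. Each pair of columns can share at most one row with both entries 1 (else a 2×2 all-ones block appears), so Σ_i C(r_i, 2) ≤ C(142, 2) = 10011. By convexity Σ_i C(r_i, 2) ≥ 147·C(z/147, 2) = z(z − 147)/(2·147), giving z² − 147z − 147·142·141 ≤ 0 and hence z ≤ (1/2)[147 + √(21609 + 4·2943234)] = (1/2)[147 + √11794545] ≈ (1/2)(147 + 3434.3187) = 1790.6594.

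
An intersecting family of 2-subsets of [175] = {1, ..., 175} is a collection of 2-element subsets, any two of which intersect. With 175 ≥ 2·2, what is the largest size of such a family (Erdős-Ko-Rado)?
max |F| = C(174, 1) = 174

The Erdős-Ko-Rado theorem states: for n ≥ 2k, an intersecting family of k-subsets of an n-element set has size at most C(n − 1, k − 1), with equality for 'star' families {A ⊆ [n] : |A| = k, i ∈ A} (fix an element i). For n = 175, k = 2: C(174, 1) = 174.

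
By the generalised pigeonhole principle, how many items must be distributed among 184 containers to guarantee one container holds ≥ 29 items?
n = (29 − 1)·184 + 1 = 5153

By the generalised pigeonhole principle, to guarantee some box contains ≥ r objects we need more than (r − 1) · k objects total. Threshold: n = (r − 1) · k + 1. With r = 29 and k = 184: n = 28 · 184 + 1 = 5152 + 1 = 5153. For n = 5152 = 28 · 184, we can put exactly 28 objects in every box, avoiding 29 in any single one — so 5153 is tight.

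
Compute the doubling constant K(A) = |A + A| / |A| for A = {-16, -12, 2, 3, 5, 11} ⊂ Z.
K = |A + A| / |A| = 21/6 = 7/2

Enumerate A + A = {a + b : a, b ∈ A}. With |A| = 6, there are |A|^2 = 36 ordered sum pairs; collecting distinct values, A + A = {-32, -28, -24, -14, -13, -11, -10, -9, -7, -5, -1, 4, 5, 6, 7, 8, 10, 13, 14, 16, 22}, so |A + A| = 21. Thus K = 21/6 = 7/2. For comparison, the minimum possible |A + A| over all 6-element sets is 2·6 − 1 = 11 (so min K = 11/6), attained only by arithmetic progressions.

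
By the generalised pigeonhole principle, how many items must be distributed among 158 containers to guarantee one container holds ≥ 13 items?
n = (13 − 1)·158 + 1 = 1897

By the generalised pigeonhole principle, to guarantee some box contains ≥ r objects we need more than (r − 1) · k objects total. Threshold: n = (r − 1) · k + 1. With r = 13 and k = 158: n = 12 · 158 + 1 = 1896 + 1 = 1897. For n = 1896 = 12 · 158, we can put exactly 12 objects in every box, avoiding 13 in any single one — so 1897 is tight.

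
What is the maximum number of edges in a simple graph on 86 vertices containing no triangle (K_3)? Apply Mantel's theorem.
ex(86, K_3) = ⌊86^2/4⌋ = 1849

Mantel (1907): a triangle-free graph on n vertices has at most ⌊n^2/4⌋ edges, with equality for the complete bipartite graph K_{⌊n/2⌋, ⌈n/2⌉}. For n = 86: ⌊86^2/4⌋ = ⌊7396/4⌋ = 1849. The extremal graph is K_{43, 43}, which has 43·43 = 1849 edges.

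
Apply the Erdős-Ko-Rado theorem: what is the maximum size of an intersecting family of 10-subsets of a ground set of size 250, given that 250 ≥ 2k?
max |F| = C(249, 9) = 8760212643481299

Erdős-Ko-Rado (1961): when n ≥ 2k, max |F| = C(n−1, k−1). The bound is attained by the star {A : i ∈ A} for any fixed i ∈ [n]. Here C(250−1, 10−1) = C(249, 9) = 8760212643481299.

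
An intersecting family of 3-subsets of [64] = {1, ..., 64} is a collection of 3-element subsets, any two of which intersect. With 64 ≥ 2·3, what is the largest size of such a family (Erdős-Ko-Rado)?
max |F| = C(63, 2) = 1953

Erdős-Ko-Rado (1961): when n ≥ 2k, max |F| = C(n−1, k−1). The bound is attained by the star {A : i ∈ A} for any fixed i ∈ [n]. Here C(64−1, 3−1) = C(63, 2) = 1953.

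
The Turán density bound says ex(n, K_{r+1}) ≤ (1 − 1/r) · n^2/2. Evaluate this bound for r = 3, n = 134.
Turán density bound = (2/3) · 134^2/2 = 17956/3 ≈ 5985.3333

Turán's theorem: ex(n, K_{r+1}) is achieved by the complete r-partite Turán graph T(n, r) with parts as balanced as possible, and is at most (1 − 1/r) · n^2/2. For r = 3, n = 134: the density bound is (2/3) · 17956/2 = 17956/3 ≈ 5985.3333. The integer-valued extremum is e(T(134, 3)) = 5985, which is strictly less than the density bound 17956/3 since 3 ∤ 134 (the parts of T(134, 3) cannot all be equal).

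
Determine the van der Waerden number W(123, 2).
W(123, 2) = 123 + 1 = 124

A 2-term AP is any pair of integers, so a monochromatic 2-AP exists iff some colour is used at least twice. With 123 colours, the colouring i ↦ i on {1, ..., 123} uses each colour once, avoiding any monochromatic pair, so W(123, 2) > 123. For {1, ..., 124}, pigeonhole forces two integers of the same colour, which form a monochromatic 2-AP. Hence W(123, 2) = 124.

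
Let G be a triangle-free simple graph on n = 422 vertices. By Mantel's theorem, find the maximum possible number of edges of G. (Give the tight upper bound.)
ex(422, K_3) = ⌊422^2/4⌋ = 44521

Mantel (1907): a triangle-free graph on n vertices has at most ⌊n^2/4⌋ edges, with equality for the complete bipartite graph K_{⌊n/2⌋, ⌈n/2⌉}. For n = 422: ⌊422^2/4⌋ = ⌊178084/4⌋ = 44521. The extremal graph is K_{211, 211}, which has 211·211 = 44521 edges.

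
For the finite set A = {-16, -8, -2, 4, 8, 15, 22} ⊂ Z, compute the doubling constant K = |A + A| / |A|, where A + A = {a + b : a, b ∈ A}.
K = |A + A| / |A| = 25/7

Enumerate A + A = {a + b : a, b ∈ A}. With |A| = 7, there are |A|^2 = 49 ordered sum pairs; collecting distinct values, A + A = {-32, -24, -18, -16, -12, -10, -8, -4, -1, 0, 2, 6, 7, 8, 12, 13, 14, 16, 19, 20, 23, 26, 30, 37, 44}, so |A + A| = 25. Thus K = 25/7. For comparison, the minimum possible |A + A| over all 7-element sets is 2·7 − 1 = 13 (so min K = 13/7), attained only by arithmetic progressions.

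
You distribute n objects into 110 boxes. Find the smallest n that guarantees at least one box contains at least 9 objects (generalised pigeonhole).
n = (9 − 1)·110 + 1 = 881

By the generalised pigeonhole principle, to guarantee some box contains ≥ r objects we need more than (r − 1) · k objects total. Threshold: n = (r − 1) · k + 1. With r = 9 and k = 110: n = 8 · 110 + 1 = 880 + 1 = 881. For n = 880 = 8 · 110, we can put exactly 8 objects in every box, avoiding 9 in any single one — so 881 is tight.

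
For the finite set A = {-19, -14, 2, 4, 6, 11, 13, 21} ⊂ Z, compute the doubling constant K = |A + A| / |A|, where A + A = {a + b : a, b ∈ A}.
K = |A + A| / |A| = 32/8 = 4

Enumerate A + A = {a + b : a, b ∈ A}. With |A| = 8, there are |A|^2 = 64 ordered sum pairs; collecting distinct values, A + A = {-38, -33, -28, -17, -15, -13, -12, -10, -8, -6, -3, -1, 2, 4, 6, 7, 8, 10, 12, 13, 15, 17, 19, 22, 23, 24, 25, 26, 27, 32, 34, 42}, so |A + A| = 32. Thus K = 32/8 = 4. For comparison, the minimum possible |A + A| over all 8-element sets is 2·8 − 1 = 15 (so min K = 15/8), attained only by arithmetic progressions.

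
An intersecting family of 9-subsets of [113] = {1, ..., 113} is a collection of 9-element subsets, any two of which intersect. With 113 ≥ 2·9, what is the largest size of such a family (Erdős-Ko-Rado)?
max |F| = C(112, 8) = 475491062970

The Erdős-Ko-Rado theorem states: for n ≥ 2k, an intersecting family of k-subsets of an n-element set has size at most C(n − 1, k − 1), with equality for 'star' families {A ⊆ [n] : |A| = k, i ∈ A} (fix an element i). For n = 113, k = 9: C(112, 8) = 475491062970.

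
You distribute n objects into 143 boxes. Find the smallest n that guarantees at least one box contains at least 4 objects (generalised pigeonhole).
n = (4 − 1)·143 + 1 = 430

By the generalised pigeonhole principle, to guarantee some box contains ≥ r objects we need more than (r − 1) · k objects total. Threshold: n = (r − 1) · k + 1. With r = 4 and k = 143: n = 3 · 143 + 1 = 429 + 1 = 430. For n = 429 = 3 · 143, we can put exactly 3 objects in every box, avoiding 4 in any single one — so 430 is tight.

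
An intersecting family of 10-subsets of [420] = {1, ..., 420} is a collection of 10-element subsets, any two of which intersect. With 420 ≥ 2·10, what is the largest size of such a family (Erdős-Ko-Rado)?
max |F| = C(419, 9) = 1005991207314658708

Erdős-Ko-Rado (1961): when n ≥ 2k, max |F| = C(n−1, k−1). The bound is attained by the star {A : i ∈ A} for any fixed i ∈ [n]. Here C(420−1, 10−1) = C(419, 9) = 1005991207314658708.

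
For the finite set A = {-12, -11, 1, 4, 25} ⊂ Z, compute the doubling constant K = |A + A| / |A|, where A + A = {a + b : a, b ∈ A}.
K = |A + A| / |A| = 15/5 = 3

Enumerate A + A = {a + b : a, b ∈ A}. With |A| = 5, there are |A|^2 = 25 ordered sum pairs; collecting distinct values, A + A = {-24, -23, -22, -11, -10, -8, -7, 2, 5, 8, 13, 14, 26, 29, 50}, so |A + A| = 15. Thus K = 15/5 = 3. For comparison, the minimum possible |A + A| over all 5-element sets is 2·5 − 1 = 9 (so min K = 9/5), attained only by arithmetic progressions.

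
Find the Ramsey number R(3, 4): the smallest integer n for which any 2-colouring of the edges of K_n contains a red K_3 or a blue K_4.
R(3, 4) = 9

Lower bound: an explicit 2-colouring of K_{8} (typically a Paley-type or other structured construction) avoids a red K_3 and a blue K_4, showing R(3, 4) > 8.
Upper bound: the Erdős–Szekeres recurrence R(r, t') ≤ R(r−1, t') + R(r, t'−1) (with the −1 refinement when both summands are even) yields R(3, 4) ≤ 9.
Hence R(3, 4) = 9.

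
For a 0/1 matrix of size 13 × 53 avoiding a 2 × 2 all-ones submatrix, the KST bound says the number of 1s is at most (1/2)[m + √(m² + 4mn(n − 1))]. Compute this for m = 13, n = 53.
z(13, 53; 2, 2) ≤ (1/2)[13 + √(13² + 4·13·53·52)] = (1/2)[13 + √143481] = 195.8944

Kővári–Sós–Turán: let r_1, ..., r_13 be the row sums and z = Σ r_i the total number of 1s. Each pair of columns can share at most one row with both entries 1 (else a 2×2 all-ones block appears), so Σ_i C(r_i, 2) ≤ C(53, 2) = 1378. By convexity Σ_i C(r_i, 2) ≥ 13·C(z/13, 2) = z(z − 13)/(2·13), giving z² − 13z − 13·53·52 ≤ 0 and hence z ≤ (1/2)[13 + √(169 + 4·35828)] = (1/2)[13 + √143481] ≈ (1/2)(13 + 378.7889) = 195.8944.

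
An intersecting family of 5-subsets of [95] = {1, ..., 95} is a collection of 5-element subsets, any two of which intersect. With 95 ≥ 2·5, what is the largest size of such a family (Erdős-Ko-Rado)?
max |F| = C(94, 4) = 3049501

The Erdős-Ko-Rado theorem states: for n ≥ 2k, an intersecting family of k-subsets of an n-element set has size at most C(n − 1, k − 1), with equality for 'star' families {A ⊆ [n] : |A| = k, i ∈ A} (fix an element i). For n = 95, k = 5: C(94, 4) = 3049501.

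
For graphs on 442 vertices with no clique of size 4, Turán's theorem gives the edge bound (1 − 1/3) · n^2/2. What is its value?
Turán density bound = (2/3) · 442^2/2 = 195364/3 ≈ 65121.3333

Turán's theorem: ex(n, K_{r+1}) is achieved by the complete r-partite Turán graph T(n, r) with parts as balanced as possible, and is at most (1 − 1/r) · n^2/2. For r = 3, n = 442: the density bound is (2/3) · 195364/2 = 195364/3 ≈ 65121.3333. The integer-valued extremum is e(T(442, 3)) = 65121, which is strictly less than the density bound 195364/3 since 3 ∤ 442 (the parts of T(442, 3) cannot all be equal).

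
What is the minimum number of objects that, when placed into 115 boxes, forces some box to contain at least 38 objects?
n = (38 − 1)·115 + 1 = 4256

By the generalised pigeonhole principle, to guarantee some box contains ≥ r objects we need more than (r − 1) · k objects total. Threshold: n = (r − 1) · k + 1. With r = 38 and k = 115: n = 37 · 115 + 1 = 4255 + 1 = 4256. For n = 4255 = 37 · 115, we can put exactly 37 objects in every box, avoiding 38 in any single one — so 4256 is tight.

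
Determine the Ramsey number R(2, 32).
R(2, 32) = 32

R(2, k) = k for all k ≥ 2: in a 2-colouring of K_k, either some edge is red (a red K_2) or all edges are blue (a blue K_k). And K_{31} coloured all-blue has no blue K_32, so R(2, 32) > 31. Hence R(2, 32) = 32.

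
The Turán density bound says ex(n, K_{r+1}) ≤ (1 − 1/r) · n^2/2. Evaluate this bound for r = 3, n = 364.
Turán density bound = (2/3) · 364^2/2 = 132496/3 ≈ 44165.3333

Turán's theorem: ex(n, K_{r+1}) is achieved by the complete r-partite Turán graph T(n, r) with parts as balanced as possible, and is at most (1 − 1/r) · n^2/2. For r = 3, n = 364: the density bound is (2/3) · 132496/2 = 132496/3 ≈ 44165.3333. The integer-valued extremum is e(T(364, 3)) = 44165, which is strictly less than the density bound 132496/3 since 3 ∤ 364 (the parts of T(364, 3) cannot all be equal).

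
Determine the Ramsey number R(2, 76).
R(2, 76) = 76

R(2, k) = k for all k ≥ 2: in a 2-colouring of K_k, either some edge is red (a red K_2) or all edges are blue (a blue K_k). And K_{75} coloured all-blue has no blue K_76, so R(2, 76) > 75. Hence R(2, 76) = 76.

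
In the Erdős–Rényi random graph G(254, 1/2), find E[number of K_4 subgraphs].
E[# K_4] = C(254, 4) · (1/2)^C(4, 2) = 169362501 / 2^6 = 2646289.078125

For each 4-subset S of vertices (there are C(254, 4) = 169362501 such S), let X_S = 1 if S induces a K_4 (all C(4, 2) = 6 edges present). Then P(X_S = 1) = (1/2)^6 = 1/64. By linearity of expectation, E[# K_4] = C(254, 4) · (1/2)^6 = 169362501 / 64 = 2646289.078125.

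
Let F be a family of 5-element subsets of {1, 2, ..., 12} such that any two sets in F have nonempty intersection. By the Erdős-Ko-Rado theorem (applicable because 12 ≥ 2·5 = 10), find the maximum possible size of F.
max |F| = C(11, 4) = 330

Erdős-Ko-Rado (1961): when n ≥ 2k, max |F| = C(n−1, k−1). The bound is attained by the star {A : i ∈ A} for any fixed i ∈ [n]. Here C(12−1, 5−1) = C(11, 4) = 330.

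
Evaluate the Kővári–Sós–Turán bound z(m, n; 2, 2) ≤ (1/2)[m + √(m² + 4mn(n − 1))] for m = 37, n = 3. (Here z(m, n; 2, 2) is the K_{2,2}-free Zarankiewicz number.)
z(37, 3; 2, 2) ≤ (1/2)[37 + √(37² + 4·37·3·2)] = (1/2)[37 + √2257] = 42.2539

Kővári–Sós–Turán: let r_1, ..., r_37 be the row sums and z = Σ r_i the total number of 1s. Each pair of columns can share at most one row with both entries 1 (else a 2×2 all-ones block appears), so Σ_i C(r_i, 2) ≤ C(3, 2) = 3. By convexity Σ_i C(r_i, 2) ≥ 37·C(z/37, 2) = z(z − 37)/(2·37), giving z² − 37z − 37·3·2 ≤ 0 and hence z ≤ (1/2)[37 + √(1369 + 4·222)] = (1/2)[37 + √2257] ≈ (1/2)(37 + 47.5079) = 42.2539.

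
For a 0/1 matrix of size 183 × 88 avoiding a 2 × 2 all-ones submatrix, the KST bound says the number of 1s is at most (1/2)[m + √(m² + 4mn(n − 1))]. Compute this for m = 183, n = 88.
z(183, 88; 2, 2) ≤ (1/2)[183 + √(183² + 4·183·88·87)] = (1/2)[183 + √5637681] = 1278.6901

Kővári–Sós–Turán: let r_1, ..., r_183 be the row sums and z = Σ r_i the total number of 1s. Each pair of columns can share at most one row with both entries 1 (else a 2×2 all-ones block appears), so Σ_i C(r_i, 2) ≤ C(88, 2) = 3828. By convexity Σ_i C(r_i, 2) ≥ 183·C(z/183, 2) = z(z − 183)/(2·183), giving z² − 183z − 183·88·87 ≤ 0 and hence z ≤ (1/2)[183 + √(33489 + 4·1401048)] = (1/2)[183 + √5637681] ≈ (1/2)(183 + 2374.3801) = 1278.6901.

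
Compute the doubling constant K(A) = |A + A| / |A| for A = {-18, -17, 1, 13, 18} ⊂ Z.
K = |A + A| / |A| = 15/5 = 3

Enumerate A + A = {a + b : a, b ∈ A}. With |A| = 5, there are |A|^2 = 25 ordered sum pairs; collecting distinct values, A + A = {-36, -35, -34, -17, -16, -5, -4, 0, 1, 2, 14, 19, 26, 31, 36}, so |A + A| = 15. Thus K = 15/5 = 3. For comparison, the minimum possible |A + A| over all 5-element sets is 2·5 − 1 = 9 (so min K = 9/5), attained only by arithmetic progressions.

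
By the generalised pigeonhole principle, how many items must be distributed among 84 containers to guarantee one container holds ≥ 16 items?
n = (16 − 1)·84 + 1 = 1261

By the generalised pigeonhole principle, to guarantee some box contains ≥ r objects we need more than (r − 1) · k objects total. Threshold: n = (r − 1) · k + 1. With r = 16 and k = 84: n = 15 · 84 + 1 = 1260 + 1 = 1261. For n = 1260 = 15 · 84, we can put exactly 15 objects in every box, avoiding 16 in any single one — so 1261 is tight.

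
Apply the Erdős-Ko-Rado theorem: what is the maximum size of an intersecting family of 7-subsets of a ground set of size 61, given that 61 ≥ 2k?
max |F| = C(60, 6) = 50063860

The Erdős-Ko-Rado theorem states: for n ≥ 2k, an intersecting family of k-subsets of an n-element set has size at most C(n − 1, k − 1), with equality for 'star' families {A ⊆ [n] : |A| = k, i ∈ A} (fix an element i). For n = 61, k = 7: C(60, 6) = 50063860.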